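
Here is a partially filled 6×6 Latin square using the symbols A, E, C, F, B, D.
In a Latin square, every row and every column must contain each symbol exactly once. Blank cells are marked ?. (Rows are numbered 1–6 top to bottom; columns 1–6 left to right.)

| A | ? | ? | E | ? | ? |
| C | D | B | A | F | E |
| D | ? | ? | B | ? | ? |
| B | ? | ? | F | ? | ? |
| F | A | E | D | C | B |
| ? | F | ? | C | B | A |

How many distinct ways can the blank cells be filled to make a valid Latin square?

3

Row 1, column 2: eliminating its row and column leaves {C, B}.
Row 1, column 3: eliminating its row and column leaves {C, F, D}.
Row 1, column 5: eliminating its row and column leaves {D}.
Row 1, column 6: eliminating its row and column leaves {C, F, D}.
Row 3, column 2: eliminating its row and column leaves {E, C}.
Row 3, column 3: eliminating its row and column leaves {A, C, F}.
Row 3, column 5: eliminating its row and column leaves {A, E}.
Row 3, column 6: eliminating its row and column leaves {C, F}.
Row 4, column 2: eliminating its row and column leaves {E, C}.
Row 4, column 3: eliminating its row and column leaves {A, C, D}.
Row 4, column 5: eliminating its row and column leaves {A, E, D}.
Row 4, column 6: eliminating its row and column leaves {C, D}.
Row 6, column 1: eliminating its row and column leaves {E}.
Row 6, column 3: eliminating its row and column leaves {D}.
Enumerating the assignments across these blanks that avoid any row or column repeat gives 3 completions.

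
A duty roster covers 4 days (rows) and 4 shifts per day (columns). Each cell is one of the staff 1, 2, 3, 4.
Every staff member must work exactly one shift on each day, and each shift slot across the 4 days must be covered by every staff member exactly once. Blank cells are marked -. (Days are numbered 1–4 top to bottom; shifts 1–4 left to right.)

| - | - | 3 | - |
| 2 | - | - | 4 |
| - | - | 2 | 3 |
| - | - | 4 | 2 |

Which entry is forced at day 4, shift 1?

3

Day 1, shift 4: day 1 has {3} and shift 4 has {2, 3, 4}, leaving only 1.
Day 1, shift 1: day 1 has {1, 3} and shift 1 has {2}, leaving only 4.
Day 1, shift 2: day 1 has {1, 3, 4} and shift 2 has {}, leaving only 2.
Day 2, shift 3: day 2 has {2, 4} and shift 3 has {2, 3, 4}, leaving only 1.
Day 2, shift 2: day 2 has {1, 2, 4} and shift 2 has {2}, leaving only 3.
Day 3, shift 1: day 3 has {2, 3} and shift 1 has {2, 4}, leaving only 1.
Day 4 already has {2, 4} and shift 1 already has {1, 2, 4}, so day 4, shift 1 must be 3.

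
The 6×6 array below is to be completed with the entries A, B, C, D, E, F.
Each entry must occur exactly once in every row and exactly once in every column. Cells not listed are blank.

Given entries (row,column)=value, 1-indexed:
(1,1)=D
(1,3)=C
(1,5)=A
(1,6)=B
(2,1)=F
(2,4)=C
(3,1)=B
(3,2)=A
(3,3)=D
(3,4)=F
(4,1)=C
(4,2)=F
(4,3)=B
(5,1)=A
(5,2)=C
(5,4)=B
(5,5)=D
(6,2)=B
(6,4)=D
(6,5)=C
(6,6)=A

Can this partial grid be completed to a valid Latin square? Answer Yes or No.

Row 1, column 2: row 1 has {A, B, C, D} and column 2 has {A, B, C, F}, so it must be E.
Now row 1, column 4: row 1 together with column 4 already contain {A, B, C, D, E, F} — every symbol — so nothing can go there. The grid has no valid completion.

No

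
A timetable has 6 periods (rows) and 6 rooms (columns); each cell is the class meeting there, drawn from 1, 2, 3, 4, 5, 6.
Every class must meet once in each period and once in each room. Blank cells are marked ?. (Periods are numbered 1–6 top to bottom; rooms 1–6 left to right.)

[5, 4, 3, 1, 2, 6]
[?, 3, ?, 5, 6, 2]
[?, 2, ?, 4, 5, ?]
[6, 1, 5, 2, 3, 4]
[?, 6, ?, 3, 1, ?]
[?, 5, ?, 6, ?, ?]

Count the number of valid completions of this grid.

Period 2, room 1: eliminating its period and room leaves {1, 4}.
Period 2, room 3: eliminating its period and room leaves {1, 4}.
Period 3, room 1: eliminating its period and room leaves {1, 3}.
Period 3, room 3: eliminating its period and room leaves {1, 6}.
Period 3, room 6: eliminating its period and room leaves {1, 3}.
Period 5, room 1: eliminating its period and room leaves {2, 4}.
Period 5, room 3: eliminating its period and room leaves {2, 4}.
Period 5, room 6: eliminating its period and room leaves {5}.
Period 6, room 1: eliminating its period and room leaves {1, 2, 3, 4}.
Period 6, room 3: eliminating its period and room leaves {1, 2, 4}.
Period 6, room 5: eliminating its period and room leaves {4}.
Period 6, room 6: eliminating its period and room leaves {1, 3}.
Enumerating the assignments across these blanks that avoid any period or room repeat gives 3 completions.

3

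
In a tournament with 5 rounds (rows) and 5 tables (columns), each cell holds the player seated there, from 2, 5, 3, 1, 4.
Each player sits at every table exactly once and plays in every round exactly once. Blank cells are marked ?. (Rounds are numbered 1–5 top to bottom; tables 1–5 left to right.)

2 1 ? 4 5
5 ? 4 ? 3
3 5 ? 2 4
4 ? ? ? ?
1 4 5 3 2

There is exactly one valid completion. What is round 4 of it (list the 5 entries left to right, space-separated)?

Round 4, table 5: round 4 has {4} and table 5 has {2, 5, 3, 4}, leaving only 1.
Round 4, table 4: round 4 has {1, 4} and table 4 has {2, 3, 4}, leaving only 5.
Round 1, table 3: round 1 has {2, 5, 1, 4} and table 3 has {5, 4}, leaving only 3.
Round 4, table 3: round 4 has {5, 1, 4} and table 3 has {5, 3, 4}, leaving only 2.
Round 4, table 2: round 4 has {2, 5, 1, 4} and table 2 has {5, 1, 4}, leaving only 3.
So round 4 reads: 4 3 2 5 1.

4 3 2 5 1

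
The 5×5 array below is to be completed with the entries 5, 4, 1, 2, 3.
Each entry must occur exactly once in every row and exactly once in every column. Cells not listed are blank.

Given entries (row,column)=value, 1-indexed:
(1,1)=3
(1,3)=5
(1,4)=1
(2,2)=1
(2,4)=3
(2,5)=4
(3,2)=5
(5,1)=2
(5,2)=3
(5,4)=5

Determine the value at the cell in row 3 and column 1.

4

Row 1, column 5: row 1 has {5, 1, 3} and column 5 has {4}, leaving only 2.
Row 1, column 2: row 1 has {5, 1, 2, 3} and column 2 has {5, 1, 3}, leaving only 4.
Row 2, column 1: row 2 has {4, 1, 3} and column 1 has {2, 3}, leaving only 5.
Row 2, column 3: row 2 has {5, 4, 1, 3} and column 3 has {5}, leaving only 2.
Row 4, column 2: row 4 has {} and column 2 has {5, 4, 1, 3}, leaving only 2.
Row 4, column 4: row 4 has {2} and column 4 has {5, 1, 3}, leaving only 4.
Row 3, column 4: row 3 has {5} and column 4 has {5, 4, 1, 3}, leaving only 2.
Row 4, column 1: row 4 has {4, 2} and column 1 has {5, 2, 3}, leaving only 1.
Row 3 already has {5, 2} and column 1 already has {5, 1, 2, 3}, so row 3, column 1 must be 4.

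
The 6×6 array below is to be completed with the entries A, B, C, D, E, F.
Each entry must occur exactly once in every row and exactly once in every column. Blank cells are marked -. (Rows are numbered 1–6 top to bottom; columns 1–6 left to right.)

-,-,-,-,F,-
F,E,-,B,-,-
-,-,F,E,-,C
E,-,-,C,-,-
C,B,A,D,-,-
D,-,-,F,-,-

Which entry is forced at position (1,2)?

C

Row 1, column 4: row 1 has {F} and column 4 has {B, C, D, E, F}, leaving only A.
Row 1, column 1: row 1 has {A, F} and column 1 has {C, D, E, F}, leaving only B.
Row 3, column 1: row 3 has {C, E, F} and column 1 has {B, C, D, E, F}, leaving only A.
Row 3, column 2: row 3 has {A, C, E, F} and column 2 has {B, E}, leaving only D.
Row 1 already has {A, B, F} and column 2 already has {B, D, E}, so row 1, column 2 must be C.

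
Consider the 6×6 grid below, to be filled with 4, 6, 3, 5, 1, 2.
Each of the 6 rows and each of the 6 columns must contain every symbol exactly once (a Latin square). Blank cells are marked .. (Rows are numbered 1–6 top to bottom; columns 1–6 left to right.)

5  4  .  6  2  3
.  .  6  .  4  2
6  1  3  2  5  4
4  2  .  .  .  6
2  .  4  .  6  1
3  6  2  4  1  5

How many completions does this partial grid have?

Row 1, column 3: eliminating its row and column leaves {1}.
Row 2, column 1: eliminating its row and column leaves {1}.
Row 2, column 2: eliminating its row and column leaves {3, 5}.
Row 2, column 4: eliminating its row and column leaves {3, 5, 1}.
Row 4, column 3: eliminating its row and column leaves {5, 1}.
Row 4, column 4: eliminating its row and column leaves {3, 5, 1}.
Row 4, column 5: eliminating its row and column leaves {3}.
Row 5, column 2: eliminating its row and column leaves {3, 5}.
Row 5, column 4: eliminating its row and column leaves {3, 5}.
Enumerating the assignments across these blanks that avoid any row or column repeat gives 2 completions.

2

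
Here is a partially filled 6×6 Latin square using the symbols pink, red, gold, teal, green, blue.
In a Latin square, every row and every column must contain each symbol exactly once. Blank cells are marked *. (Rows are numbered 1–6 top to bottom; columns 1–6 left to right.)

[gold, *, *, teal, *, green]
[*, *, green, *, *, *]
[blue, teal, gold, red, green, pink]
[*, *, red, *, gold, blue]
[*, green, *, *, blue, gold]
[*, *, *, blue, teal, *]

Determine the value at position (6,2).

Row 4, column 2: row 4 has {red, gold, blue} and column 2 has {teal, green}, leaving only pink.
Row 4, column 4: row 4 has {pink, red, gold, blue} and column 4 has {red, teal, blue}, leaving only green.
Row 4, column 1: row 4 has {pink, red, gold, green, blue} and column 1 has {gold, blue}, leaving only teal.
Row 5, column 4: row 5 has {gold, green, blue} and column 4 has {red, teal, green, blue}, leaving only pink.
Row 2, column 4: row 2 has {green} and column 4 has {pink, red, teal, green, blue}, leaving only gold.
Row 5, column 1: row 5 has {pink, gold, green, blue} and column 1 has {gold, teal, blue}, leaving only red.
Row 2, column 1: row 2 has {gold, green} and column 1 has {red, gold, teal, blue}, leaving only pink.
Row 2, column 5: row 2 has {pink, gold, green} and column 5 has {gold, teal, green, blue}, leaving only red.
Row 1, column 5: row 1 has {gold, teal, green} and column 5 has {red, gold, teal, green, blue}, leaving only pink.
Row 1, column 3: row 1 has {pink, gold, teal, green} and column 3 has {red, gold, green}, leaving only blue.
Row 1, column 2: row 1 has {pink, gold, teal, green, blue} and column 2 has {pink, teal, green}, leaving only red.
Row 6 already has {teal, blue} and column 2 already has {pink, red, teal, green}, so row 6, column 2 must be gold.

gold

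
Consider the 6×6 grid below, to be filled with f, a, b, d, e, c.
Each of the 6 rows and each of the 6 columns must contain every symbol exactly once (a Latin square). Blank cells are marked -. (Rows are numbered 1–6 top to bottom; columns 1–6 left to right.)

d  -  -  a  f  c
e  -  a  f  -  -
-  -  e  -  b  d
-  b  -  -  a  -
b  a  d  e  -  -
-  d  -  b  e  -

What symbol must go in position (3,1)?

a

Row 1, column 2: row 1 has {f, a, d, c} and column 2 has {a, b, d}, leaving only e.
Row 1, column 3: row 1 has {f, a, d, e, c} and column 3 has {a, d, e}, leaving only b.
Row 2, column 2: row 2 has {f, a, e} and column 2 has {a, b, d, e}, leaving only c.
Row 2, column 5: row 2 has {f, a, e, c} and column 5 has {f, a, b, e}, leaving only d.
Row 2, column 6: row 2 has {f, a, d, e, c} and column 6 has {d, c}, leaving only b.
Row 3, column 2: row 3 has {b, d, e} and column 2 has {a, b, d, e, c}, leaving only f.
Row 3, column 4: row 3 has {f, b, d, e} and column 4 has {f, a, b, e}, leaving only c.
Row 3 already has {f, b, d, e, c} and column 1 already has {b, d, e}, so row 3, column 1 must be a.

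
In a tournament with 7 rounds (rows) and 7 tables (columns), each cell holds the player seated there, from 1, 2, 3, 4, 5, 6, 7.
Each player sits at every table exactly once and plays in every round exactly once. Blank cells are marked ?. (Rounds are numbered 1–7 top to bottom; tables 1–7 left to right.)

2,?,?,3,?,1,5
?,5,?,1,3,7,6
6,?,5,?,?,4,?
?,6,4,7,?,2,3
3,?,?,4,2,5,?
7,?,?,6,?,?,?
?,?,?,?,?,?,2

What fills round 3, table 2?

3

Round 2, table 1: round 2 has {1, 3, 5, 6, 7} and table 1 has {2, 3, 6, 7}, leaving only 4.
Round 2, table 3: round 2 has {1, 3, 4, 5, 6, 7} and table 3 has {4, 5}, leaving only 2.
Round 3, table 4: round 3 has {4, 5, 6} and table 4 has {1, 3, 4, 6, 7}, leaving only 2.
Round 6, table 6: round 6 has {6, 7} and table 6 has {1, 2, 4, 5, 7}, leaving only 3.
Round 6, table 3: round 6 has {3, 6, 7} and table 3 has {2, 4, 5}, leaving only 1.
Round 6, table 7: round 6 has {1, 3, 6, 7} and table 7 has {2, 3, 5, 6}, leaving only 4.
Round 6, table 2: round 6 has {1, 3, 4, 6, 7} and table 2 has {5, 6}, leaving only 2.
Round 6, table 5: round 6 has {1, 2, 3, 4, 6, 7} and table 5 has {2, 3}, leaving only 5.
Round 4, table 5: round 4 has {2, 3, 4, 6, 7} and table 5 has {2, 3, 5}, leaving only 1.
Round 3, table 5: round 3 has {2, 4, 5, 6} and table 5 has {1, 2, 3, 5}, leaving only 7.
Round 3, table 7: round 3 has {2, 4, 5, 6, 7} and table 7 has {2, 3, 4, 5, 6}, leaving only 1.
Round 3 already has {1, 2, 4, 5, 6, 7} and table 2 already has {2, 5, 6}, so round 3, table 2 must be 3.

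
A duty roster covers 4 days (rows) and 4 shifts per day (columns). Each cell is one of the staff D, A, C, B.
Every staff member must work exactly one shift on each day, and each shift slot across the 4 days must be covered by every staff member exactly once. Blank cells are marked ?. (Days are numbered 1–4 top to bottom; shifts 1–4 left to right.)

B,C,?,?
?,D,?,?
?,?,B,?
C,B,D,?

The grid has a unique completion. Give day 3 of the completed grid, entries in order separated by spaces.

D A B C

Day 3, shift 2: day 3 has {B} and shift 2 has {D, C, B}, leaving only A.
Day 3, shift 1: day 3 has {A, B} and shift 1 has {C, B}, leaving only D.
Day 3, shift 4: day 3 has {D, A, B} and shift 4 has {}, leaving only C.
So day 3 reads: D A B C.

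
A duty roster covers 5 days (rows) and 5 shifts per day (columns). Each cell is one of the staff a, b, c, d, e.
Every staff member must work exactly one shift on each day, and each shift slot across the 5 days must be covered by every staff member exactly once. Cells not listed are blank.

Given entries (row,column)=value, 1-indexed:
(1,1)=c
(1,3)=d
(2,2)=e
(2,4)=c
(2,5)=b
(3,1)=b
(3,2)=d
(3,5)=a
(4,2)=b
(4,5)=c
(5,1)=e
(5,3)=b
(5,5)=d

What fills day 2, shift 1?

Day 1, shift 2: day 1 has {c, d} and shift 2 has {b, d, e}, leaving only a.
Day 1, shift 5: day 1 has {a, c, d} and shift 5 has {a, b, c, d}, leaving only e.
Day 1, shift 4: day 1 has {a, c, d, e} and shift 4 has {c}, leaving only b.
Day 2, shift 3: day 2 has {b, c, e} and shift 3 has {b, d}, leaving only a.
Day 2 already has {a, b, c, e} and shift 1 already has {b, c, e}, so day 2, shift 1 must be d.

d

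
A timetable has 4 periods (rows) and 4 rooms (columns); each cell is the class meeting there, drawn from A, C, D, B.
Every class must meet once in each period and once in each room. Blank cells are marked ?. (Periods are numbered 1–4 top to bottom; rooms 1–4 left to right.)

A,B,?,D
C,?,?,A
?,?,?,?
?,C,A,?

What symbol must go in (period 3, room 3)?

D

Period 1, room 3: period 1 has {A, D, B} and room 3 has {A}, leaving only C.
Period 2, room 2: period 2 has {A, C} and room 2 has {C, B}, leaving only D.
Period 2, room 3: period 2 has {A, C, D} and room 3 has {A, C}, leaving only B.
Period 3 already has {} and room 3 already has {A, C, B}, so period 3, room 3 must be D.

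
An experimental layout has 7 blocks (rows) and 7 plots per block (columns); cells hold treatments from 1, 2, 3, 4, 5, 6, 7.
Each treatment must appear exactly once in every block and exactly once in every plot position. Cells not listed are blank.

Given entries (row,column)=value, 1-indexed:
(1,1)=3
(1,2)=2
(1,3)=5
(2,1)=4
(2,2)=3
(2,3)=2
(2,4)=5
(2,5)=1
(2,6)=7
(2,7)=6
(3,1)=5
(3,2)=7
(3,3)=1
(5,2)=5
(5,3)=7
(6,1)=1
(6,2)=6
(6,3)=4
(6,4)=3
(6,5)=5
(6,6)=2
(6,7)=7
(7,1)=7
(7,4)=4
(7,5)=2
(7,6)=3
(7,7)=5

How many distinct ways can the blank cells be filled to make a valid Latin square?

Block 1, plot 4: eliminating its block and plot leaves {1, 6, 7}.
Block 1, plot 5: eliminating its block and plot leaves {4, 6, 7}.
Block 1, plot 6: eliminating its block and plot leaves {1, 4, 6}.
Block 1, plot 7: eliminating its block and plot leaves {1, 4}.
Block 3, plot 4: eliminating its block and plot leaves {2, 6}.
Block 3, plot 5: eliminating its block and plot leaves {3, 4, 6}.
Block 3, plot 6: eliminating its block and plot leaves {4, 6}.
Block 3, plot 7: eliminating its block and plot leaves {2, 3, 4}.
Block 4, plot 1: eliminating its block and plot leaves {2, 6}.
Block 4, plot 2: eliminating its block and plot leaves {1, 4}.
Block 4, plot 3: eliminating its block and plot leaves {3, 6}.
Block 4, plot 4: eliminating its block and plot leaves {1, 2, 6, 7}.
Block 4, plot 5: eliminating its block and plot leaves {3, 4, 6, 7}.
Block 4, plot 6: eliminating its block and plot leaves {1, 4, 5, 6}.
Block 4, plot 7: eliminating its block and plot leaves {1, 2, 3, 4}.
Block 5, plot 1: eliminating its block and plot leaves {2, 6}.
Block 5, plot 4: eliminating its block and plot leaves {1, 2, 6}.
Block 5, plot 5: eliminating its block and plot leaves {3, 4, 6}.
Block 5, plot 6: eliminating its block and plot leaves {1, 4, 6}.
Block 5, plot 7: eliminating its block and plot leaves {1, 2, 3, 4}.
Block 7, plot 2: eliminating its block and plot leaves {1}.
Block 7, plot 3: eliminating its block and plot leaves {6}.
Enumerating the assignments across these blanks that avoid any block or plot repeat gives 8 completions.

8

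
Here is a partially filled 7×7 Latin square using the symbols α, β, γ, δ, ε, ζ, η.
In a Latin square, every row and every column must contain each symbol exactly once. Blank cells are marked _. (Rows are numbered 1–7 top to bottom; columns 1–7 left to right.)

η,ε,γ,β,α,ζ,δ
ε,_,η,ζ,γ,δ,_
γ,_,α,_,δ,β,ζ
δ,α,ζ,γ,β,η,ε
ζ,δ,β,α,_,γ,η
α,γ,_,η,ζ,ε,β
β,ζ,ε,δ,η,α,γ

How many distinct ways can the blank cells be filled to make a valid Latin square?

1

Row 2, column 2: eliminating its row and column leaves {β}.
Row 2, column 7: eliminating its row and column leaves {α}.
Row 3, column 2: eliminating its row and column leaves {η}.
Row 3, column 4: eliminating its row and column leaves {ε}.
Row 5, column 5: eliminating its row and column leaves {ε}.
Row 6, column 3: eliminating its row and column leaves {δ}.
Only one assignment across all blanks avoids any row or column repeat, giving 1 completion.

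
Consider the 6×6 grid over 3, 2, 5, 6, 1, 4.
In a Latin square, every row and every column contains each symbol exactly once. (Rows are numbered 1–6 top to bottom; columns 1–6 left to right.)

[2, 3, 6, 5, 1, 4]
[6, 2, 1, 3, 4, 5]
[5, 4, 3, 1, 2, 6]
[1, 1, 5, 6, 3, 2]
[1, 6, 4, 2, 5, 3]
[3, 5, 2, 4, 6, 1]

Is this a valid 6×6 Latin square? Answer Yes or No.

No

Column 1 contains 1 twice (at rows 4 and 5), so it is not a permutation.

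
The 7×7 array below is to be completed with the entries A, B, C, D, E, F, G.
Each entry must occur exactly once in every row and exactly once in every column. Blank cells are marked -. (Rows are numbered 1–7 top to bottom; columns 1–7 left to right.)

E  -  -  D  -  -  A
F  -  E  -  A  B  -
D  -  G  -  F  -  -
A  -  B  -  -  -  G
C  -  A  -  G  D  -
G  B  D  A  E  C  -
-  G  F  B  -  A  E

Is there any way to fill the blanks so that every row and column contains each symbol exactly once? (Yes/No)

Row 7, column 1: row 7 together with column 1 already contain {A, B, C, D, E, F, G} — every symbol — so nothing can go there. The grid has no valid completion.

No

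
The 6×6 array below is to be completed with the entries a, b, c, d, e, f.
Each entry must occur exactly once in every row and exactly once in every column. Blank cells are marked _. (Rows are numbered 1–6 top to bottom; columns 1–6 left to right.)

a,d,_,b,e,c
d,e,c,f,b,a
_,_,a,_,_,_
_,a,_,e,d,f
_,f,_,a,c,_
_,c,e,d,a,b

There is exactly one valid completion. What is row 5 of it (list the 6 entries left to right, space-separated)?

Row 1, column 3: row 1 has {a, b, c, d, e} and column 3 has {a, c, e}, leaving only f.
Row 3, column 2: row 3 has {a} and column 2 has {a, c, d, e, f}, leaving only b.
Row 3, column 4: row 3 has {a, b} and column 4 has {a, b, d, e, f}, leaving only c.
Row 3, column 5: row 3 has {a, b, c} and column 5 has {a, b, c, d, e}, leaving only f.
Row 3, column 1: row 3 has {a, b, c, f} and column 1 has {a, d}, leaving only e.
Row 5, column 1: row 5 has {a, c, f} and column 1 has {a, d, e}, leaving only b.
Row 5, column 3: row 5 has {a, b, c, f} and column 3 has {a, c, e, f}, leaving only d.
Row 5, column 6: row 5 has {a, b, c, d, f} and column 6 has {a, b, c, f}, leaving only e.
So row 5 reads: b f d a c e.

b f d a c e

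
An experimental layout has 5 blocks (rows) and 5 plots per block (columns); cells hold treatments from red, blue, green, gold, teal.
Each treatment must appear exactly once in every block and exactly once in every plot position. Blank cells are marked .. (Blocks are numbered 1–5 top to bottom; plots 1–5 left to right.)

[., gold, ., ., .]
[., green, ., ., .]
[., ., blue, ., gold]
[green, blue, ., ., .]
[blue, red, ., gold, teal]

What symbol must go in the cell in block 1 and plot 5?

green

Block 3, plot 2: block 3 has {blue, gold} and plot 2 has {red, blue, green, gold}, leaving only teal.
Block 3, plot 1: block 3 has {blue, gold, teal} and plot 1 has {blue, green}, leaving only red.
Block 1, plot 1: block 1 has {gold} and plot 1 has {red, blue, green}, leaving only teal.
Block 2, plot 1: block 2 has {green} and plot 1 has {red, blue, green, teal}, leaving only gold.
Block 3, plot 4: block 3 has {red, blue, gold, teal} and plot 4 has {gold}, leaving only green.
Block 4, plot 5: block 4 has {blue, green} and plot 5 has {gold, teal}, leaving only red.
Block 2, plot 5: block 2 has {green, gold} and plot 5 has {red, gold, teal}, leaving only blue.
Block 1 already has {gold, teal} and plot 5 already has {red, blue, gold, teal}, so block 1, plot 5 must be green.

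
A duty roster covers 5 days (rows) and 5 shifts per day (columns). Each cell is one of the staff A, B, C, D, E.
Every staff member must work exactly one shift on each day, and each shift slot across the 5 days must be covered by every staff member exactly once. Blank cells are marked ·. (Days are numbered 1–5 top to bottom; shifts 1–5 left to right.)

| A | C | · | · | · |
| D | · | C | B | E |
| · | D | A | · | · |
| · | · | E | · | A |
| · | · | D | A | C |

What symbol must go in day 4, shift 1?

C

Day 1, shift 3: day 1 has {A, C} and shift 3 has {A, C, D, E}, leaving only B.
Day 1, shift 5: day 1 has {A, B, C} and shift 5 has {A, C, E}, leaving only D.
Day 1, shift 4: day 1 has {A, B, C, D} and shift 4 has {A, B}, leaving only E.
Day 2, shift 2: day 2 has {B, C, D, E} and shift 2 has {C, D}, leaving only A.
Day 3, shift 4: day 3 has {A, D} and shift 4 has {A, B, E}, leaving only C.
Day 3, shift 5: day 3 has {A, C, D} and shift 5 has {A, C, D, E}, leaving only B.
Day 3, shift 1: day 3 has {A, B, C, D} and shift 1 has {A, D}, leaving only E.
Day 4, shift 2: day 4 has {A, E} and shift 2 has {A, C, D}, leaving only B.
Day 4 already has {A, B, E} and shift 1 already has {A, D, E}, so day 4, shift 1 must be C.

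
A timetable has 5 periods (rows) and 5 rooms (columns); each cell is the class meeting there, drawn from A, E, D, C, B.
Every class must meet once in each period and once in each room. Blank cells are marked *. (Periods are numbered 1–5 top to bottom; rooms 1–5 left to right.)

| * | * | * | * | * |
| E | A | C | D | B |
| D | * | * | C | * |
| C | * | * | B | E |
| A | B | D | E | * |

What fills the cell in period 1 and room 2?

Period 1, room 1: period 1 has {} and room 1 has {A, E, D, C}, leaving only B.
Period 1, room 4: period 1 has {B} and room 4 has {E, D, C, B}, leaving only A.
Period 1, room 3: period 1 has {A, B} and room 3 has {D, C}, leaving only E.
Period 3, room 2: period 3 has {D, C} and room 2 has {A, B}, leaving only E.
Period 3, room 5: period 3 has {E, D, C} and room 5 has {E, B}, leaving only A.
Period 3, room 3: period 3 has {A, E, D, C} and room 3 has {E, D, C}, leaving only B.
Period 4, room 2: period 4 has {E, C, B} and room 2 has {A, E, B}, leaving only D.
Period 1 already has {A, E, B} and room 2 already has {A, E, D, B}, so period 1, room 2 must be C.

C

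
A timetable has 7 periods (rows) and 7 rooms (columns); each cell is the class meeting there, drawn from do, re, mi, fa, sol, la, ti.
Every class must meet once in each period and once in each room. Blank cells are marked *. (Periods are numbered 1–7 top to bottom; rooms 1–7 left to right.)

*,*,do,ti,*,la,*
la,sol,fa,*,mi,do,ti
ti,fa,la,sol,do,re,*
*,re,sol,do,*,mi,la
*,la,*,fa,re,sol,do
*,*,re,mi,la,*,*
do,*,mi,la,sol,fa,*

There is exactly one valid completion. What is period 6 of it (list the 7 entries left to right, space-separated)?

Period 6, room 6: period 6 has {re, mi, la} and room 6 has {do, re, mi, fa, sol, la}, leaving only ti.
Period 6, room 2: period 6 has {re, mi, la, ti} and room 2 has {re, fa, sol, la}, leaving only do.
Period 1, room 2: period 1 has {do, la, ti} and room 2 has {do, re, fa, sol, la}, leaving only mi.
Period 1, room 5: period 1 has {do, mi, la, ti} and room 5 has {do, re, mi, sol, la}, leaving only fa.
Period 2, room 4: period 2 has {do, mi, fa, sol, la, ti} and room 4 has {do, mi, fa, sol, la, ti}, leaving only re.
Period 3, room 7: period 3 has {do, re, fa, sol, la, ti} and room 7 has {do, la, ti}, leaving only mi.
Period 4, room 1: period 4 has {do, re, mi, sol, la} and room 1 has {do, la, ti}, leaving only fa.
Period 6, room 1: period 6 has {do, re, mi, la, ti} and room 1 has {do, fa, la, ti}, leaving only sol.
Period 6, room 7: period 6 has {do, re, mi, sol, la, ti} and room 7 has {do, mi, la, ti}, leaving only fa.
So period 6 reads: sol do re mi la ti fa.

sol do re mi la ti fa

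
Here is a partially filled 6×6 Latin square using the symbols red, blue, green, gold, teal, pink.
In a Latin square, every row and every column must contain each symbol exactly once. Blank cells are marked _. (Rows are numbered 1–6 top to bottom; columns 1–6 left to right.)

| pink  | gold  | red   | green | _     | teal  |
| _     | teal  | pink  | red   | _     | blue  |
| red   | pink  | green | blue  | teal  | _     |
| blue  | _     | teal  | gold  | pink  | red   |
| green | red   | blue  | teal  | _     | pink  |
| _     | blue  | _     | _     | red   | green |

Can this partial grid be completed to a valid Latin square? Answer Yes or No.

No row or column among the givens repeats a symbol, and propagating forced cells runs into no contradiction.
One valid completion exists (for instance, pink gold red green blue teal / gold teal pink red green blue / red pink green blue teal gold / blue green teal gold pink red / green red blue teal gold pink / teal blue gold pink red green).

Yes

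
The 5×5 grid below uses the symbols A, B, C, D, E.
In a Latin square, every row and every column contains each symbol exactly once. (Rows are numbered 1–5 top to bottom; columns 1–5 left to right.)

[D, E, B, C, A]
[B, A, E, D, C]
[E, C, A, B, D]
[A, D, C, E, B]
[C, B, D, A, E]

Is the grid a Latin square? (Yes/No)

Each row is a permutation of the 5 symbols, and so is each column.

Yes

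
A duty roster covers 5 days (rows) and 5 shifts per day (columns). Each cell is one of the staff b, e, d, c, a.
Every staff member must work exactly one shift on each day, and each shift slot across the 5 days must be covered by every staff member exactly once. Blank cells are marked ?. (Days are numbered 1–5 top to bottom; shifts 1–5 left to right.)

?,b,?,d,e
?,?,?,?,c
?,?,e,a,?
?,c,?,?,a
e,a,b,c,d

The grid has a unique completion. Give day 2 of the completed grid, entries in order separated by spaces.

d e a b c

Day 3, shift 2: day 3 has {e, a} and shift 2 has {b, c, a}, leaving only d.
Day 2, shift 2: day 2 has {c} and shift 2 has {b, d, c, a}, leaving only e.
Day 2, shift 4: day 2 has {e, c} and shift 4 has {d, c, a}, leaving only b.
Day 3, shift 5: day 3 has {e, d, a} and shift 5 has {e, d, c, a}, leaving only b.
Day 3, shift 1: day 3 has {b, e, d, a} and shift 1 has {e}, leaving only c.
Day 1, shift 1: day 1 has {b, e, d} and shift 1 has {e, c}, leaving only a.
Day 2, shift 1: day 2 has {b, e, c} and shift 1 has {e, c, a}, leaving only d.
Day 2, shift 3: day 2 has {b, e, d, c} and shift 3 has {b, e}, leaving only a.
So day 2 reads: d e a b c.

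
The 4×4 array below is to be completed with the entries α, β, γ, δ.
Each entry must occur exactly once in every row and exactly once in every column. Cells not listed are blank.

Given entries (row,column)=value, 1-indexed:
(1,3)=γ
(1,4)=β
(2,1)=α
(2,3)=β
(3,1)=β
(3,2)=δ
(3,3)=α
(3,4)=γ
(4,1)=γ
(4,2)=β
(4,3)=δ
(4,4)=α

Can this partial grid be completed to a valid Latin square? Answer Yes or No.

No row or column among the givens repeats a symbol, and propagating forced cells runs into no contradiction.
One valid completion exists (for instance, δ α γ β / α γ β δ / β δ α γ / γ β δ α).

Yes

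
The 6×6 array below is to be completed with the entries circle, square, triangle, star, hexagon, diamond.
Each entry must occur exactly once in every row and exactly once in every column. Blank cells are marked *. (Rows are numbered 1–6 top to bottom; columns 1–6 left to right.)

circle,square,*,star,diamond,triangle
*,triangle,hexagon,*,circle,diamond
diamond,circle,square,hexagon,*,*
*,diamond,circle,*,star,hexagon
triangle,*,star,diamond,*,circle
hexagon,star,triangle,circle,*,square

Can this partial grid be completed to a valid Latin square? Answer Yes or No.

No

Row 1, column 3: row 1 together with column 3 already contain {circle, square, triangle, star, hexagon, diamond} — every symbol — so nothing can go there. The grid has no valid completion.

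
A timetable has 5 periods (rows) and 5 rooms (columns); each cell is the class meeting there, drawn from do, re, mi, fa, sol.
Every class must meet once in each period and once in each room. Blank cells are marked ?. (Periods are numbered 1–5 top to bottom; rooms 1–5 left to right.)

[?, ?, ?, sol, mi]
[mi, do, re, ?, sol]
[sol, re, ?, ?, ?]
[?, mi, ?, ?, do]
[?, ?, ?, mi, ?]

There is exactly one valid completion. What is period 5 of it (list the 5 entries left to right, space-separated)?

Period 1, room 2: period 1 has {mi, sol} and room 2 has {do, re, mi}, leaving only fa.
Period 5, room 2: period 5 has {mi} and room 2 has {do, re, mi, fa}, leaving only sol.
Period 1, room 3: period 1 has {mi, fa, sol} and room 3 has {re}, leaving only do.
Period 5, room 3: period 5 has {mi, sol} and room 3 has {do, re}, leaving only fa.
Period 5, room 5: period 5 has {mi, fa, sol} and room 5 has {do, mi, sol}, leaving only re.
Period 5, room 1: period 5 has {re, mi, fa, sol} and room 1 has {mi, sol}, leaving only do.
So period 5 reads: do sol fa mi re.

do sol fa mi re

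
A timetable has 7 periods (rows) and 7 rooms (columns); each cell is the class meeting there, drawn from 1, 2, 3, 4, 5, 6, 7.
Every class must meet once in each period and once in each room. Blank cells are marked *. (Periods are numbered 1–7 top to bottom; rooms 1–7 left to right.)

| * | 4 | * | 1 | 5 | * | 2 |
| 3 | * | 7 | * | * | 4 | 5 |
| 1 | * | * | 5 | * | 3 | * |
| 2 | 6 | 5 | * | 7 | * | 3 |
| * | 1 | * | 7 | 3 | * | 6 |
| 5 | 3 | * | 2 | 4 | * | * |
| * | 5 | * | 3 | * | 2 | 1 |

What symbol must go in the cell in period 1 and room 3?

3

Period 2, room 2: period 2 has {3, 4, 5, 7} and room 2 has {1, 3, 4, 5, 6}, leaving only 2.
Period 2, room 4: period 2 has {2, 3, 4, 5, 7} and room 4 has {1, 2, 3, 5, 7}, leaving only 6.
Period 2, room 5: period 2 has {2, 3, 4, 5, 6, 7} and room 5 has {3, 4, 5, 7}, leaving only 1.
Period 3, room 2: period 3 has {1, 3, 5} and room 2 has {1, 2, 3, 4, 5, 6}, leaving only 7.
Period 3, room 7: period 3 has {1, 3, 5, 7} and room 7 has {1, 2, 3, 5, 6}, leaving only 4.
Period 4, room 4: period 4 has {2, 3, 5, 6, 7} and room 4 has {1, 2, 3, 5, 6, 7}, leaving only 4.
Period 4, room 6: period 4 has {2, 3, 4, 5, 6, 7} and room 6 has {2, 3, 4}, leaving only 1.
Period 5, room 1: period 5 has {1, 3, 6, 7} and room 1 has {1, 2, 3, 5}, leaving only 4.
Period 5, room 3: period 5 has {1, 3, 4, 6, 7} and room 3 has {5, 7}, leaving only 2.
Period 3, room 3: period 3 has {1, 3, 4, 5, 7} and room 3 has {2, 5, 7}, leaving only 6.
Period 1 already has {1, 2, 4, 5} and room 3 already has {2, 5, 6, 7}, so period 1, room 3 must be 3.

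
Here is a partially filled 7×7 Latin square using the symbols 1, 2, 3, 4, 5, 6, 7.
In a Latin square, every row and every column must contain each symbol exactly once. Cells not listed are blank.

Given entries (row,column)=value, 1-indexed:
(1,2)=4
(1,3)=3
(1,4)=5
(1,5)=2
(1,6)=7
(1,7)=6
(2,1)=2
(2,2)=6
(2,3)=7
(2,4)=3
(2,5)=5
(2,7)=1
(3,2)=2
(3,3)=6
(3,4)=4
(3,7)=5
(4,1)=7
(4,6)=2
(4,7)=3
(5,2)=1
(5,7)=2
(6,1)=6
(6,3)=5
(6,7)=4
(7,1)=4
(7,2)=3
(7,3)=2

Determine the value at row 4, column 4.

Row 1, column 1: row 1 has {2, 3, 4, 5, 6, 7} and column 1 has {2, 4, 6, 7}, leaving only 1.
Row 2, column 6: row 2 has {1, 2, 3, 5, 6, 7} and column 6 has {2, 7}, leaving only 4.
Row 3, column 1: row 3 has {2, 4, 5, 6} and column 1 has {1, 2, 4, 6, 7}, leaving only 3.
Row 3, column 6: row 3 has {2, 3, 4, 5, 6} and column 6 has {2, 4, 7}, leaving only 1.
Row 3, column 5: row 3 has {1, 2, 3, 4, 5, 6} and column 5 has {2, 5}, leaving only 7.
Row 4, column 2: row 4 has {2, 3, 7} and column 2 has {1, 2, 3, 4, 6}, leaving only 5.
Row 5, column 1: row 5 has {1, 2} and column 1 has {1, 2, 3, 4, 6, 7}, leaving only 5.
Row 5, column 3: row 5 has {1, 2, 5} and column 3 has {2, 3, 5, 6, 7}, leaving only 4.
Row 4, column 3: row 4 has {2, 3, 5, 7} and column 3 has {2, 3, 4, 5, 6, 7}, leaving only 1.
Row 4 already has {1, 2, 3, 5, 7} and column 4 already has {3, 4, 5}, so row 4, column 4 must be 6.

6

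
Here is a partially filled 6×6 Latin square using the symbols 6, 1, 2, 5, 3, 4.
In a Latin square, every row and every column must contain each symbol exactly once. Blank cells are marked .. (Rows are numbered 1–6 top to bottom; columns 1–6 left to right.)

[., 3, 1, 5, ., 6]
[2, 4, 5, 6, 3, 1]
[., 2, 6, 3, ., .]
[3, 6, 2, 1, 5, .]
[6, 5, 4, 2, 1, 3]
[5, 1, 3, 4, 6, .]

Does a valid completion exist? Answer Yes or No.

Yes

No row or column among the givens repeats a symbol, and propagating forced cells runs into no contradiction.
One valid completion exists (for instance, 4 3 1 5 2 6 / 2 4 5 6 3 1 / 1 2 6 3 4 5 / 3 6 2 1 5 4 / 6 5 4 2 1 3 / 5 1 3 4 6 2).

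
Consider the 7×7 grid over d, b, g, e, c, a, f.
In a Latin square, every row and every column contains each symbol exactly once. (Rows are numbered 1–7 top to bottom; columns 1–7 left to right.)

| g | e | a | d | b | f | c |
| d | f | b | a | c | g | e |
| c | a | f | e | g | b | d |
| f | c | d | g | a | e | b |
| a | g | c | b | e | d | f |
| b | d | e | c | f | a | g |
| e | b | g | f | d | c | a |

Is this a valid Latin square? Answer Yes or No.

Yes

Each row is a permutation of the 7 symbols, and so is each column.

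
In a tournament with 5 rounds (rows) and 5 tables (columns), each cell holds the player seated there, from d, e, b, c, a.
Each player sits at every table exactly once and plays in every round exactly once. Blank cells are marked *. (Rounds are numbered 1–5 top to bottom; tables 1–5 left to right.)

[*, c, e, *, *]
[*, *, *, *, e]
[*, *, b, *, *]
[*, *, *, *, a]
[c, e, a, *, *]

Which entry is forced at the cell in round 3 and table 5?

c

Round 3, table 5 is narrowed to {d, c}.
If it were d, then round 5, table 5 would be left with no valid symbol.
So round 3, table 5 must be c.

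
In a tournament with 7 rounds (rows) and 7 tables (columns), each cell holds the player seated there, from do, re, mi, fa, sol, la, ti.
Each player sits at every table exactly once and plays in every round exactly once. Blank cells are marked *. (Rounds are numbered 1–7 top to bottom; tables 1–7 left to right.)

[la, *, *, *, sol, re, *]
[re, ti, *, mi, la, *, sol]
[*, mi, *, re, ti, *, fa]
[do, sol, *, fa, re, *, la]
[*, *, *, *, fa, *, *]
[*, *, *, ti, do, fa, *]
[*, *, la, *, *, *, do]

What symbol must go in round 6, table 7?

Round 1, table 4: round 1 has {re, sol, la} and table 4 has {re, mi, fa, ti}, leaving only do.
Round 1, table 2: round 1 has {do, re, sol, la} and table 2 has {mi, sol, ti}, leaving only fa.
Round 2, table 6: round 2 has {re, mi, sol, la, ti} and table 6 has {re, fa}, leaving only do.
Round 2, table 3: round 2 has {do, re, mi, sol, la, ti} and table 3 has {la}, leaving only fa.
Round 3, table 1: round 3 has {re, mi, fa, ti} and table 1 has {do, re, la}, leaving only sol.
Round 3, table 3: round 3 has {re, mi, fa, sol, ti} and table 3 has {fa, la}, leaving only do.
Round 3, table 6: round 3 has {do, re, mi, fa, sol, ti} and table 6 has {do, re, fa}, leaving only la.
Round 6, table 1: round 6 has {do, fa, ti} and table 1 has {do, re, sol, la}, leaving only mi.
Round 6 already has {do, mi, fa, ti} and table 7 already has {do, fa, sol, la}, so round 6, table 7 must be re.

re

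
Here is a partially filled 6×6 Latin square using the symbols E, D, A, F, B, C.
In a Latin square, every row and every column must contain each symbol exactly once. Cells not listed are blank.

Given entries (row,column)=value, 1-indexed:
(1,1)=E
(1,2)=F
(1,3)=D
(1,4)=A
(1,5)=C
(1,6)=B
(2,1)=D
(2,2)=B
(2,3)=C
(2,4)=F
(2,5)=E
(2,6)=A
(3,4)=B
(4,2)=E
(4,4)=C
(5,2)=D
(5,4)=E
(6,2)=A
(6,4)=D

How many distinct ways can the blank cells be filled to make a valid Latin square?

16

Row 3, column 1: eliminating its row and column leaves {A, F, C}.
Row 3, column 2: eliminating its row and column leaves {C}.
Row 3, column 3: eliminating its row and column leaves {E, A, F}.
Row 3, column 5: eliminating its row and column leaves {D, A, F}.
Row 3, column 6: eliminating its row and column leaves {E, D, F, C}.
Row 4, column 1: eliminating its row and column leaves {A, F, B}.
Row 4, column 3: eliminating its row and column leaves {A, F, B}.
Row 4, column 5: eliminating its row and column leaves {D, A, F, B}.
Row 4, column 6: eliminating its row and column leaves {D, F}.
Row 5, column 1: eliminating its row and column leaves {A, F, B, C}.
Row 5, column 3: eliminating its row and column leaves {A, F, B}.
Row 5, column 5: eliminating its row and column leaves {A, F, B}.
Row 5, column 6: eliminating its row and column leaves {F, C}.
Row 6, column 1: eliminating its row and column leaves {F, B, C}.
Row 6, column 3: eliminating its row and column leaves {E, F, B}.
Row 6, column 5: eliminating its row and column leaves {F, B}.
Row 6, column 6: eliminating its row and column leaves {E, F, C}.
Enumerating the assignments across these blanks that avoid any row or column repeat gives 16 completions.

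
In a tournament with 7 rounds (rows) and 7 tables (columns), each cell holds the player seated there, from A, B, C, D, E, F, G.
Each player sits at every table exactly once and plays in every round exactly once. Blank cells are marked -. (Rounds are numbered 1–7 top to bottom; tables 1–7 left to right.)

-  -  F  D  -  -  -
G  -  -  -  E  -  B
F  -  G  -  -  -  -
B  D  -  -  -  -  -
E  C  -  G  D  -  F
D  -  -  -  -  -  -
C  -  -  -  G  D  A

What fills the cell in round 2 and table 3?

Round 1, table 1: round 1 has {D, F} and table 1 has {B, C, D, E, F, G}, leaving only A.
Round 2, table 3 is narrowed to {A, C, D}.
If it were A, then round 2, table 6 would be left with no valid symbol.
If it were C, propagating the remaining blanks reaches a contradiction.
So round 2, table 3 must be D.

D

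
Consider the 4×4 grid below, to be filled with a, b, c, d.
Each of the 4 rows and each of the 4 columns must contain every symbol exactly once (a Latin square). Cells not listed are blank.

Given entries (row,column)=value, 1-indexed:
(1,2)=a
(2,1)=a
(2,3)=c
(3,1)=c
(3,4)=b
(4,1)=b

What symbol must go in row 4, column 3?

d

Row 1, column 1: row 1 has {a} and column 1 has {a, b, c}, leaving only d.
Row 1, column 3: row 1 has {a, d} and column 3 has {c}, leaving only b.
Row 1, column 4: row 1 has {a, b, d} and column 4 has {b}, leaving only c.
Row 2, column 4: row 2 has {a, c} and column 4 has {b, c}, leaving only d.
Row 2, column 2: row 2 has {a, c, d} and column 2 has {a}, leaving only b.
Row 3, column 2: row 3 has {b, c} and column 2 has {a, b}, leaving only d.
Row 3, column 3: row 3 has {b, c, d} and column 3 has {b, c}, leaving only a.
Row 4 already has {b} and column 3 already has {a, b, c}, so row 4, column 3 must be d.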